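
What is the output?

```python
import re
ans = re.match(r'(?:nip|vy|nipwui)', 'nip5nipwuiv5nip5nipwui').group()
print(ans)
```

nip

`re.match` only tries the pattern at the start of the string.
The match spans [0:3] → 'nip'.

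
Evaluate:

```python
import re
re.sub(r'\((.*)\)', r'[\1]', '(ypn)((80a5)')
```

'[ypn)((80a5]'

Each match is replaced using the text its own group 1 captured.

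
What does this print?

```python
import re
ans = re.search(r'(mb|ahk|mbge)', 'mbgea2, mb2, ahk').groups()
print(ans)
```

Branches in `(...|...)` are attempted left-to-right; the first branch that allows the whole pattern to succeed is taken.
`re.search` tries every starting position until one works.
The match spans [0:2] → 'mb'.
Captured: group 1 = 'mb'.

('mb',)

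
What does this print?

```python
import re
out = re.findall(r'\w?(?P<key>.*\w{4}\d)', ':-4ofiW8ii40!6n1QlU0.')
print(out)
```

Pattern: optionally a word character; then zero or more of any character, then exactly 4 of a word character, then a digit (captured as 'key').
Walking the string: at [0:20] match ':-4ofiW8ii40!6n1QlU0', group 1 = ':-4ofiW8ii40!6n1QlU0'.
Because there's exactly one group, `findall` drops the full match and keeps group 1 from the one hit.

[':-4ofiW8ii40!6n1QlU0']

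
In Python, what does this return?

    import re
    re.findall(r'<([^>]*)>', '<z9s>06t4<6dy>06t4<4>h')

One capturing group, so `findall` returns just the captured substring from each match — 3 in all.

['z9s', '6dy', '4']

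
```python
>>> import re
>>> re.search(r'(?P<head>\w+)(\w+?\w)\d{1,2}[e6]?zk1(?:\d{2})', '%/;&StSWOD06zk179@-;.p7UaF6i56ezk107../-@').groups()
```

('StSWO', 'D0')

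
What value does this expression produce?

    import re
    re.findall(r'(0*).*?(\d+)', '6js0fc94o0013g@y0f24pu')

[('', '6'), ('', '0'), ('', '94'), ('', '0013'), ('', '0'), ('', '24')]

A non-greedy quantifier consumes as few characters as it can — just enough that the remainder of the pattern still matches from where it stops; whatever follows it matches normally.
`findall` packs the 2 group values into a tuple for every match.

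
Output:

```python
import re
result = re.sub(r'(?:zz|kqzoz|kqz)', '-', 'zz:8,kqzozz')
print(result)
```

`|` is ordered: at each position the engine commits to the first alternative that works.
`sub` substitutes '-' at each match site.

-:8,-z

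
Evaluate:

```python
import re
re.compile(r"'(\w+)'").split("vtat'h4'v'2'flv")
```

['vtat', 'h4', 'v', '2', 'flv']

Matches to split on: at [4:8] → "'h4'"; at [9:12] → "'2'".
`re.split` interleaves the captured-group text with the surrounding fragments.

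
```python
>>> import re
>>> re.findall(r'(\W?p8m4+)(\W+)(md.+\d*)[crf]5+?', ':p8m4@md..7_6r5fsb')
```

[(':p8m4', '@', 'md..7_6')]

Pattern: optionally a non-word character, then the literal 'p8m', then one or more of a literal '4' (captured); then one or more of a non-word character (captured); then the literal 'md', then one or more of any character, then zero or more of a digit (captured); then one of [crf]; then one or more of a literal '5' (lazy).
Matches: at [0:15] match ':p8m4@md..7_6r5', groups = (':p8m4', '@', 'md..7_6').
With 3 capturing groups, `findall` returns a 3-tuple per match.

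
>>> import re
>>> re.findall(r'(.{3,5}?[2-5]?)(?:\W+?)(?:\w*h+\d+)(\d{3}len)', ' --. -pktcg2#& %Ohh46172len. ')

The pattern matches 3 to 5 of any character (lazy), then optionally a character in [2-5] (captured); then one or more of a non-word character (lazy) (non-capturing group); then zero or more of a word character, then one or more of the literal 'h', then one or more of a digit (non-capturing group); then exactly 3 of a digit, then the literal 'len' (captured).
Walking the string: at [6:27] match 'pktcg2#& %Ohh46172len', groups = ('pktcg2', '172len').
`findall` packs the 2 group values into a tuple for every match.

[('pktcg2', '172len')]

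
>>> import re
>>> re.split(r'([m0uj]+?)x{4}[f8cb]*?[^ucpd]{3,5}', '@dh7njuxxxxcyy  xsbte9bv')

Pattern: one or more of one of [m0uj] (lazy) (captured); then exactly 4 of the literal 'x', then zero or more of one of [f8cb] (lazy), then 3 to 5 of any character except [ucpd].
Because the pattern has a capturing group, `split` also inserts each captured text between the pieces.

['@dh7n', 'ju', 'sbte9bv']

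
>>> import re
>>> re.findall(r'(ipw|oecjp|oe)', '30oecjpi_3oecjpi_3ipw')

['oecjp', 'oecjp', 'ipw']

`|` is ordered: at each position the engine commits to the first alternative that works.
Matches: at [2:7] match 'oecjp', group 1 = 'oecjp'; at [10:15] match 'oecjp', group 1 = 'oecjp'; at [18:21] match 'ipw', group 1 = 'ipw'.
`findall` collects group 1 from each match (3 total).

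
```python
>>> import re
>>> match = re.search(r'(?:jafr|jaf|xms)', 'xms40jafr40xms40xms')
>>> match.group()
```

'xms'

The match spans [0:3] → 'xms'.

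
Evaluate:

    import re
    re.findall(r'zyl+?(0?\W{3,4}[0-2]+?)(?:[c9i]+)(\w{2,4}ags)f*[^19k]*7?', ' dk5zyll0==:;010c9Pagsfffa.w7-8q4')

`findall` packs the 2 group values into a tuple for every match.

[('0==:;010', '9Pags')]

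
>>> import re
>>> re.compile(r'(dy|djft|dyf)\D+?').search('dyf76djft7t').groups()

('dy',)

The match spans [0:3] → 'dyf'.
Captured: group 1 = 'dy'.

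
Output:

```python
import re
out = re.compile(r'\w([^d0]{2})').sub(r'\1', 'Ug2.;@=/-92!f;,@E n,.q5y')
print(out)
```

This matches a word character; then exactly 2 of any character except [d0] (captured).
Matches: at [0:3] → 'Ug2'; at [9:12] → '92!'; at [12:15] → 'f;,'; at [16:19] → 'E n'; at [21:24] → 'q5y'.
Each match is replaced using the text its own group 1 captured.

g2.;@=/-2!;,@ n,.5y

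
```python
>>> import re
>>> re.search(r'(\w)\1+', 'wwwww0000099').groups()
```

The match spans [0:5] → 'wwwww'.
Captured: group 1 = 'w'.

('w',)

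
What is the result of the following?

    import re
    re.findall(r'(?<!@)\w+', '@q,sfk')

Because the assertion is negative and zero-width, positions next to the forbidden text are skipped.
With no groups in the pattern, `findall` gives back each whole match — 1 here.

['sfk']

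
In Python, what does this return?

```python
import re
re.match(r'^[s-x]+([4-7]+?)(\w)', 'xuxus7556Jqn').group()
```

'xuxus75'

This matches anchored at the start of the string; then one or more of a character in [s-x]; then one or more of a character in [4-7] (lazy) (captured); then a word character (captured).
Lazy quantifiers expand one character at a time until the remainder of the pattern can match.
`re.match` won't scan ahead — the pattern has to work from the very first character.
The match spans [0:7] → 'xuxus75'.
Captured: group 1 = '7', group 2 = '5'.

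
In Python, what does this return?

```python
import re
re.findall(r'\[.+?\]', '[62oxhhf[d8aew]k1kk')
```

['[62oxhhf[d8aew]']

Scanning left to right: at [0:15] → '[62oxhhf[d8aew]'.
With no groups in the pattern, `findall` gives back each whole match — 1 here.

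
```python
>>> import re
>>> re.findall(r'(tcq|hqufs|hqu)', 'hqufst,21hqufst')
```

['hqufs', 'hqufs']

The regex engine tests alternatives in the order written; an earlier branch that matches wins even if a later one would match more.
One capturing group, so `findall` returns just the captured substring from each match — 2 in all.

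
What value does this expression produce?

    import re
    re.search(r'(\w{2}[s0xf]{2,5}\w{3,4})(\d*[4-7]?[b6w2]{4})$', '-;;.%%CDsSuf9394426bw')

None

This matches exactly 2 of a word character, then 2 to 5 of one of [s0xf], then 3 to 4 of a word character (captured); then zero or more of a digit, then optionally a character in [4-7], then exactly 4 of one of [b6w2] (captured); then anchored at the end.
`re.search` tries every starting position until one works.
Here nothing in the string fits, so the call returns None.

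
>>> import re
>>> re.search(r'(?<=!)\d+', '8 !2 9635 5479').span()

Lookahead/lookbehind check context without consuming it, so the matched span excludes the asserted characters.
The match spans [3:4] → '2'.

(3, 4)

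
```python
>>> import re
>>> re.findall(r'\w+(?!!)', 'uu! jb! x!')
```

`(?!…)`/`(?<!…)` only lets a position through if the neighbouring text does NOT match; no characters are consumed.
Walking the string: at [0:1] → 'u'; at [4:5] → 'j'.
With no groups in the pattern, `findall` gives back each whole match — 2 here.

['u', 'j']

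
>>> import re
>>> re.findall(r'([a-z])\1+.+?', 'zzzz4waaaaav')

['z', 'a']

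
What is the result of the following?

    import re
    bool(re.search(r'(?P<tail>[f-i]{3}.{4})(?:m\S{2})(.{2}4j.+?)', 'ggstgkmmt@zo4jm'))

Here the pattern never matches, so the call returns None, and `bool(None)` is False.

False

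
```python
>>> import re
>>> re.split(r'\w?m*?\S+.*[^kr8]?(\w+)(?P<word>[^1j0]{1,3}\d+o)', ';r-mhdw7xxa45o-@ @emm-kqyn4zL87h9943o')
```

['', '9', '43o', '']

This matches optionally a word character, then zero or more of the literal 'm' (lazy); then one or more of a non-whitespace character, then zero or more of any character, then optionally any character except [kr8]; then one or more of a word character (captured); then 1 to 3 of any character except [1j0], then one or more of a digit, then a literal 'o' (captured as 'word').
Matches to split on: at [0:37] → ';r-mhdw7xxa45o-@ @emm-kqyn4zL87h9943o'.
With a capturing group present, the delimiter's captured portion is kept in the result list.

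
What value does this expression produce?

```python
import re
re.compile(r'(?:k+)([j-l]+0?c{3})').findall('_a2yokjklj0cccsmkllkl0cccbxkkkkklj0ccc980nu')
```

The pattern matches one or more of a literal 'k' (non-capturing group); then one or more of a character in [j-l], then optionally the literal '0', then exactly 3 of the literal 'c' (captured).
Walking the string: at [5:14] match 'kjklj0ccc', group 1 = 'jklj0ccc'; at [16:25] match 'kllkl0ccc', group 1 = 'llkl0ccc'; at [27:38] match 'kkkkklj0ccc', group 1 = 'lj0ccc'.
Because there's exactly one group, `findall` drops the full match and keeps group 1 from each hit.

['jklj0ccc', 'llkl0ccc', 'lj0ccc']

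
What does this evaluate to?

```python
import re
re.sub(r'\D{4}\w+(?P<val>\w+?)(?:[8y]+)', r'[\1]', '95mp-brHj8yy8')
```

Pattern: exactly 4 of a non-digit, then one or more of a word character; then one or more of a word character (lazy) (captured as 'val'); then one or more of one of [8y] (non-capturing group).
The replacement refers to a captured group, so each match is rewritten using its own captured text.

'95[y]'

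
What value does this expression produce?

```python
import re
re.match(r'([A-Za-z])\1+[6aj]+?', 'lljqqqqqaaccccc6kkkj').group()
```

'llj'

`re.match` only tries the pattern at the start of the string.
The match spans [0:3] → 'llj'.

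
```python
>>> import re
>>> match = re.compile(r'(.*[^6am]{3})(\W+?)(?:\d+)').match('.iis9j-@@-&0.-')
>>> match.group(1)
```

'.iis9j-@@-'

The match spans [0:12] → '.iis9j-@@-&0'.
Captured: group 1 = '.iis9j-@@-', group 2 = '&'.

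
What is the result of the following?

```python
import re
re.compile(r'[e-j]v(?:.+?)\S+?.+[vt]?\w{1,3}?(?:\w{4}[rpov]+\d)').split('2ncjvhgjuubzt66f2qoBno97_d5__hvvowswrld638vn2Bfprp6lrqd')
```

['2nc', 'lrqd']

This matches a character in [e-j], then a literal 'v'; then one or more of any character (lazy) (non-capturing group); then one or more of a non-whitespace character (lazy); then one or more of any character, then optionally one of [vt], then 1 to 3 of a word character (lazy); then exactly 4 of a word character, then one or more of one of [rpov], then a digit (non-capturing group).
Matches to split on: at [3:51] → 'jvhgjuubzt66f2qoBno97_d5__hvvowswrld638vn2Bfprp6'.
Splitting on the pattern gives 2 pieces.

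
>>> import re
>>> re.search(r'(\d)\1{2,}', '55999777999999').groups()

('9',)

The match spans [2:5] → '999'.
Captured: group 1 = '9'.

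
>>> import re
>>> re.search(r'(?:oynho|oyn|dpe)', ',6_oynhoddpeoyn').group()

'oynho'

Alternation tries branches left to right and keeps the first one that lets the overall match succeed at that position.
`re.search` tries every starting position until one works.
The match spans [3:8] → 'oynho'.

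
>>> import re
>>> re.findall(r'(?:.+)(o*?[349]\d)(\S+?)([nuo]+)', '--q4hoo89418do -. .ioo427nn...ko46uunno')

The `?` after the quantifier makes it lazy — it takes as little as possible before letting the rest of the pattern try.
`findall` packs the 3 group values into a tuple for every match.

[('46', 'u', 'unno')]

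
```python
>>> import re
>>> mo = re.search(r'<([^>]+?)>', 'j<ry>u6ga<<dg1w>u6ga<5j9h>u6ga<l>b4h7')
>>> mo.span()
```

(1, 5)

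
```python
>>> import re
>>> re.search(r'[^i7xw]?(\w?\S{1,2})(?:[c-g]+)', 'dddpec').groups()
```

('ddp',)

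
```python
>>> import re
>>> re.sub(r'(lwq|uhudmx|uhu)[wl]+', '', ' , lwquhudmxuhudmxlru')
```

' , lwquhudmxru'

Each match is replaced by ''.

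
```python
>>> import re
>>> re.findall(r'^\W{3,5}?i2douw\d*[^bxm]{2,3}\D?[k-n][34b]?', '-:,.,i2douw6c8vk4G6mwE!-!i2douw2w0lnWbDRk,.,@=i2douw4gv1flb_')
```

['-:,.,i2douw6c8vk4']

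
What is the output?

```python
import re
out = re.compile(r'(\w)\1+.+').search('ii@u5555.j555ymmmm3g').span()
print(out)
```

(0, 20)

`\1` has to match the exact text group 1 already captured.
Unlike `match`, `search` isn't anchored — it looks for the pattern anywhere in the string.
The match spans [0:20] → 'ii@u5555.j555ymmmm3g'.
Captured: group 1 = 'i'.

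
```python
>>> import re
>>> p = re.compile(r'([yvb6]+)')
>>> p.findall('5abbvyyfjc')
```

Because there's exactly one group, `findall` drops the full match and keeps group 1 from the one hit.

['bbvyy']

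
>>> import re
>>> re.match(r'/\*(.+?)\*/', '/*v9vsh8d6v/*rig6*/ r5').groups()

`re.match` won't scan ahead — the pattern has to work from the very first character.
The match spans [0:19] → '/*v9vsh8d6v/*rig6*/'.
Captured: group 1 = 'v9vsh8d6v/*rig6'.

('v9vsh8d6v/*rig6',)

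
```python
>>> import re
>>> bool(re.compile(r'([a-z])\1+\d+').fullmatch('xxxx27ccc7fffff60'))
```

`re.fullmatch` requires the pattern to consume the entire string.
Here the string isn't matched end-to-end, so the call returns None, and `bool(None)` is False.

False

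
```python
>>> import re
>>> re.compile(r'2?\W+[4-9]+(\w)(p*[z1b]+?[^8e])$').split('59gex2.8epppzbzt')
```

['59gex', 'e', 'pppzbzt', '']

This matches optionally the literal '2', then one or more of a non-word character, then one or more of a character in [4-9]; then a word character (captured); then zero or more of the literal 'p', then one or more of one of [z1b] (lazy), then any character except [8e] (captured); then anchored at the end.
Matches to split on: at [5:16] → '2.8epppzbzt'.
The group in the pattern means `split` returns the separators' captures alongside the pieces.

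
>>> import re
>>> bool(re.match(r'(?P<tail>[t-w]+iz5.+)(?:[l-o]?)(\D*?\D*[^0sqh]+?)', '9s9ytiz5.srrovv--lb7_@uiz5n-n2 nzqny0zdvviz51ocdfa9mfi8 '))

`re.match` only tries the pattern at the start of the string.
Here the string doesn't start with a match, so the call returns None, and `bool(None)` is False.

False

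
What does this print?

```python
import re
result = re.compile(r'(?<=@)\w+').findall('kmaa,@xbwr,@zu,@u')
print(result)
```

Lookahead/lookbehind check context without consuming it, so the matched span excludes the asserted characters.
Scanning left to right: at [6:10] → 'xbwr'; at [12:14] → 'zu'; at [16:17] → 'u'.
With no groups in the pattern, `findall` gives back each whole match — 3 here.

['xbwr', 'zu', 'u']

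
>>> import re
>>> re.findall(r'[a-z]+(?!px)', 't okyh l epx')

['t', 'okyh', 'l', 'epx']

A negative assertion filters positions out without eating any characters.
Matches: at [0:1] → 't'; at [2:6] → 'okyh'; at [7:8] → 'l'; at [9:12] → 'epx'.
With no groups in the pattern, `findall` gives back each whole match — 4 here.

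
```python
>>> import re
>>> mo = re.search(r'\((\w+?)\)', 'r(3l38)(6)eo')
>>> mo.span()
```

(1, 7)

Unlike `match`, `search` isn't anchored — it looks for the pattern anywhere in the string.
The match spans [1:7] → '(3l38)'.
Captured: group 1 = '3l38'.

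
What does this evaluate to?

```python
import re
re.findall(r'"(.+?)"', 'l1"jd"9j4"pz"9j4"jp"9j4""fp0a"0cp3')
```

Because the quantifier is non-greedy, it stops expanding at the earliest point where the rest of the pattern can succeed.
Walking the string: at [2:6] match '"jd"', group 1 = 'jd'; at [9:13] match '"pz"', group 1 = 'pz'; at [16:20] match '"jp"', group 1 = 'jp'; at [23:30] match '""fp0a"', group 1 = '"fp0a'.
With a single group, `findall` returns only what that group captured — 4 items.

['jd', 'pz', 'jp', '"fp0a']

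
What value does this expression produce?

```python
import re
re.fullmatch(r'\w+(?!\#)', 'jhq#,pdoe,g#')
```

None

`fullmatch` succeeds only if the pattern covers the string from start to end.
Here the string isn't matched end-to-end, so the call returns None.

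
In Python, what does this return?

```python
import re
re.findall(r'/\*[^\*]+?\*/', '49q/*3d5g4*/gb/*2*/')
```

No capturing groups, so `findall` returns the 2 full match strings.

['/*3d5g4*/', '/*2*/']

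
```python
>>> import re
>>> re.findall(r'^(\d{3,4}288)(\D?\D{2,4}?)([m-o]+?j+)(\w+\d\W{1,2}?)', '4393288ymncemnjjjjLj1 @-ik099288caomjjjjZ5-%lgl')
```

[('4393288', 'ymnce', 'mnjjjj', 'Lj1 ')]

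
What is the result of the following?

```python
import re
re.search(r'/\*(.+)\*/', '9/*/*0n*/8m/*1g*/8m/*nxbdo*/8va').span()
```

(1, 28)

The match spans [1:28] → '/*/*0n*/8m/*1g*/8m/*nxbdo*/'.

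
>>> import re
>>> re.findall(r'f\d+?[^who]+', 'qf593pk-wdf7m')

Pattern: a literal 'f'; then one or more of a digit (lazy); then one or more of any character except [who].
Scanning left to right: at [1:8] → 'f593pk-'; at [10:13] → 'f7m'.
Since nothing is captured, `findall` lists the 2 matched substrings directly.

['f593pk-', 'f7m']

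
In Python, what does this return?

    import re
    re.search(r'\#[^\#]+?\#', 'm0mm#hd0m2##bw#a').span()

(4, 11)

`re.search` scans for the first position where the pattern succeeds.
The match spans [4:11] → '#hd0m2#'.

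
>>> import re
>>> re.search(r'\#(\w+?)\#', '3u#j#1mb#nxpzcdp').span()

The match spans [2:5] → '#j#'.

(2, 5)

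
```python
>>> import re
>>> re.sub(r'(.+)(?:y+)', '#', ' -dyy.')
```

'#.'

Pattern: one or more of any character (captured); then one or more of a literal 'y' (non-capturing group).
Each match is replaced by '#'.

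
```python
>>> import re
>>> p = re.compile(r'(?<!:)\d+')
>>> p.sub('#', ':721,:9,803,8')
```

':7#,:9,#,#'

The negative lookahead/lookbehind blocks any match where the forbidden context is present.
`sub` substitutes '#' at each match site.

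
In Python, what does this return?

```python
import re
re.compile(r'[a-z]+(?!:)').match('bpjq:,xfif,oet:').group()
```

Because the assertion is negative and zero-width, positions next to the forbidden text are skipped.
`re.match` won't scan ahead — the pattern has to work from the very first character.
The match spans [0:3] → 'bpj'.

'bpj'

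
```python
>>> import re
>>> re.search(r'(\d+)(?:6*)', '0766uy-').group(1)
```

'0766'

The match spans [0:4] → '0766'.
Captured: group 1 = '0766'.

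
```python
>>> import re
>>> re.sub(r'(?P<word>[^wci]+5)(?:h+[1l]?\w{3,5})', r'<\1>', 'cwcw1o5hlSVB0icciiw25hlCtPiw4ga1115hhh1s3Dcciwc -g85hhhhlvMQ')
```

'cwcw<1o5>cciiw<25><4ga1115>iwc< -g85>'

Pattern: one or more of any character except [wci], then a literal '5' (captured as 'word'); then one or more of the literal 'h', then optionally one of [1l], then 3 to 5 of a word character (non-capturing group).
Matches: at [4:14] → '1o5hlSVB0i'; at [19:28] → '25hlCtPiw'; at [28:44] → '4ga1115hhh1s3Dcc'; at [47:60] → ' -g85hhhhlvMQ'.
Each match is replaced using the text its own group 1 captured.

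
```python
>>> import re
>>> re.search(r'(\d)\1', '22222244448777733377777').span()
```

`\1` has to match the exact text group 1 already captured.
The match spans [0:2] → '22'.

(0, 2)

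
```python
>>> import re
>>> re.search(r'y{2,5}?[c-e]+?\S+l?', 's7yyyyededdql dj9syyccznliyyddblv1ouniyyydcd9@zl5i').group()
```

'yyyyededdql'

Pattern: 2 to 5 of the literal 'y' (lazy), then one or more of a character in [c-e] (lazy); then one or more of a non-whitespace character, then optionally a literal 'l'.
Unlike `match`, `search` isn't anchored — it looks for the pattern anywhere in the string.
The match spans [2:13] → 'yyyyededdql'.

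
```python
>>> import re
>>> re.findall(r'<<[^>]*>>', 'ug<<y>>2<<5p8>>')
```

['<<y>>', '<<5p8>>']

No capturing groups, so `findall` returns the 2 full match strings.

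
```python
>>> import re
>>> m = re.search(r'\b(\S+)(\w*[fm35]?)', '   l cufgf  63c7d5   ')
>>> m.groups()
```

The pattern matches a word boundary (`\b`, zero-width); then one or more of a non-whitespace character (captured); then zero or more of a word character, then optionally one of [fm35] (captured).
`re.search` scans for the first position where the pattern succeeds.
The match spans [3:4] → 'l'.
Captured: group 1 = 'l', group 2 = ''.

('l', '')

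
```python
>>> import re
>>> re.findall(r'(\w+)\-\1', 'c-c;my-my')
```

['c', 'my']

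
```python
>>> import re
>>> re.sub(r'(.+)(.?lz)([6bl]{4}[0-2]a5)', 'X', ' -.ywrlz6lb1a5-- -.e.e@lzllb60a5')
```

Pattern: one or more of any character (captured); then optionally any character, then the literal 'lz' (captured); then exactly 4 of one of [6bl], then a character in [0-2], then the literal 'a5' (captured).
Matches: at [0:32] → ' -.ywrlz6lb1a5-- -.e.e@lzllb60a5'.
Each match is replaced by 'X'.

'X'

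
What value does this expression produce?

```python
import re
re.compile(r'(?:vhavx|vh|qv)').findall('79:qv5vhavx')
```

['qv', 'vhavx']

Branches in `(...|...)` are attempted left-to-right; the first branch that allows the whole pattern to succeed is taken.
Matches: at [3:5] → 'qv'; at [6:11] → 'vhavx'.
`findall` yields the raw match text (2 of them) because the pattern has no groups.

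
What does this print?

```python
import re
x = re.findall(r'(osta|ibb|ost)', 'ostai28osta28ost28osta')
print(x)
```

`|` is ordered: at each position the engine commits to the first alternative that works.
Scanning left to right: at [0:4] match 'osta', group 1 = 'osta'; at [7:11] match 'osta', group 1 = 'osta'; at [13:16] match 'ost', group 1 = 'ost'; at [18:22] match 'osta', group 1 = 'osta'.
With a single group, `findall` returns only what that group captured — 4 items.

['osta', 'osta', 'ost', 'osta']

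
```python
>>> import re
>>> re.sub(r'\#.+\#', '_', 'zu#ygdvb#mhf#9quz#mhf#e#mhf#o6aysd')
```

Matches: at [2:28] → '#ygdvb#mhf#9quz#mhf#e#mhf#'.
`sub` substitutes '_' at each match site.

'zu_o6aysd'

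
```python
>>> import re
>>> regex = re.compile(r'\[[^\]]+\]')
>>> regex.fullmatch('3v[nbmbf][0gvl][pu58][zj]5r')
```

None

`re.fullmatch` is like wrapping the pattern in `^…$` (in single-line mode).
Here the string isn't matched end-to-end, so the call returns None.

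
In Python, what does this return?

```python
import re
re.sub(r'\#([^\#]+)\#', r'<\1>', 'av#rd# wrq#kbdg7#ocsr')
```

Matches: at [2:6] → '#rd#'; at [10:17] → '#kbdg7#'.
`\1` in the replacement pulls in group 1's text for each match.

'av<rd> wrq<kbdg7>ocsr'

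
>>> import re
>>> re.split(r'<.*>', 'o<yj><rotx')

Matches to split on: at [1:5] → '<yj>'.
Splitting on the pattern gives 2 pieces.

['o', '<rotx']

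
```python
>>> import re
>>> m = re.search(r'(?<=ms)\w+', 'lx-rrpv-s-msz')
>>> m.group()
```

'z'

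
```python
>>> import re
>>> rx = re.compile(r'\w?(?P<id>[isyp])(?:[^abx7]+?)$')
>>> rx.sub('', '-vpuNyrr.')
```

This matches optionally a word character; then one of [isyp] (captured as 'id'); then one or more of any character except [abx7] (lazy) (non-capturing group); then anchored at the end.
Matches: at [1:9] → 'vpuNyrr.'.
Every occurrence is swapped for ''.

'-'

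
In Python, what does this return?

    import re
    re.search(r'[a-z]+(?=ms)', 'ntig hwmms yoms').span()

(5, 8)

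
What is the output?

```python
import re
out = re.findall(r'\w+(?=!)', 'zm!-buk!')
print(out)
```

['zm', 'buk']

The lookaround is zero-width — it requires the adjacent text to match without consuming it, so the asserted text isn't part of the match.
Matches: at [0:2] → 'zm'; at [4:7] → 'buk'.
With no groups in the pattern, `findall` gives back each whole match — 2 here.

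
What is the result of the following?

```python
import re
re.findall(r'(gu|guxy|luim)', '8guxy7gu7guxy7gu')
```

['gu', 'gu', 'gu', 'gu']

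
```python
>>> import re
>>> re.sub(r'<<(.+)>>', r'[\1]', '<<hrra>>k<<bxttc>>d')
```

'[hrra>>k<<bxttc]d'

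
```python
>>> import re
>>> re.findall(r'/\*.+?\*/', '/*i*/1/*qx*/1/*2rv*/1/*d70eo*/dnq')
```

['/*i*/', '/*qx*/', '/*2rv*/', '/*d70eo*/']

Because the quantifier is non-greedy, it stops expanding at the earliest point where the rest of the pattern can succeed.
No capturing groups, so `findall` returns the 4 full match strings.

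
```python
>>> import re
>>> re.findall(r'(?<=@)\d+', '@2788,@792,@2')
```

['2788', '792', '2']

The positive lookaround only admits positions where the adjacent text matches; those characters stay outside the span.
Since nothing is captured, `findall` lists the 3 matched substrings directly.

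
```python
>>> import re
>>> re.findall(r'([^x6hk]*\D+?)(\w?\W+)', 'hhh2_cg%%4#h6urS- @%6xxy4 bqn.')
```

[('2_cg%%', '4#'), ('urS- @', '%'), ('xxy', '4 '), ('bqn', '.')]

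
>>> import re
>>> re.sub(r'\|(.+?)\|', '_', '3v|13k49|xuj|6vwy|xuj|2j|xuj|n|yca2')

The `?` after the quantifier makes it lazy — it takes as little as possible before letting the rest of the pattern try.
Every occurrence is swapped for '_'.

'3v_xuj_xuj_xuj_yca2'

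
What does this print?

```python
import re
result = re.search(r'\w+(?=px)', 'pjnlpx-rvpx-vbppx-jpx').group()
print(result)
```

Because the assertion is zero-width, the text it checks is not consumed and won't appear in the result.
`re.search` tries every starting position until one works.
The match spans [0:4] → 'pjnl'.

pjnl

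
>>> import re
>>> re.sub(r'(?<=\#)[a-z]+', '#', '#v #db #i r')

'## ## ## r'

The `(?=…)`/`(?<=…)` assertion just peeks at neighbouring text; it doesn't advance the match position.
Matches: at [1:2] → 'v'; at [4:6] → 'db'; at [8:9] → 'i'.
Every occurrence is swapped for '#'.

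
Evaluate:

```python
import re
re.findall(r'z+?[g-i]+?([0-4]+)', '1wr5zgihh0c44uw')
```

The pattern matches one or more of the literal 'z' (lazy), then one or more of a character in [g-i] (lazy); then one or more of a character in [0-4] (captured).
Matches: at [4:10] match 'zgihh0', group 1 = '0'.
With a single group, `findall` returns only what that group captured — 1 item.

['0']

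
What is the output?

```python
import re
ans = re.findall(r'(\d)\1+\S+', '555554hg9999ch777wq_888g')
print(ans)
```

['5']

A backreference is literal: `\1` must see the identical characters the first group matched.
Scanning left to right: at [0:24] match '555554hg9999ch777wq_888g', group 1 = '5'.
`findall` collects group 1 from the one match (1 total).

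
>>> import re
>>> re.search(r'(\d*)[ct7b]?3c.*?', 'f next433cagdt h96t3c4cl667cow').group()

Pattern: zero or more of a digit (captured); then optionally one of [ct7b], then the literal '3c', then zero or more of any character (lazy).
Because the quantifier is non-greedy, it stops expanding at the earliest point where the rest of the pattern can succeed.
Unlike `match`, `search` isn't anchored — it looks for the pattern anywhere in the string.
The match spans [6:10] → '433c'.
Captured: group 1 = '43'.

'433c'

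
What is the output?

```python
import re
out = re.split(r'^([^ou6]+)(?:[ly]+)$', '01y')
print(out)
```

Pattern: anchored at the start of the string; then one or more of any character except [ou6] (captured); then one or more of one of [ly] (non-capturing group); then anchored at the end.
Matches to split on: at [0:3] → '01y'.
With a capturing group present, the delimiter's captured portion is kept in the result list.

['', '01', '']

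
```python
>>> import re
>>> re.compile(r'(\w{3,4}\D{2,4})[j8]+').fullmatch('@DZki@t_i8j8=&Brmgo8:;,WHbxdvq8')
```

None

`re.fullmatch` requires the pattern to consume the entire string.
Here there's no way to consume every character, so the call returns None.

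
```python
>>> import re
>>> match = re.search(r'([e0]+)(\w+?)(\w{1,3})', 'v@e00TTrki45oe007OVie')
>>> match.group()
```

The pattern matches one or more of one of [e0] (captured); then one or more of a word character (lazy) (captured); then 1 to 3 of a word character (captured).
The match spans [2:9] → 'e00TTrk'.

'e00TTrk'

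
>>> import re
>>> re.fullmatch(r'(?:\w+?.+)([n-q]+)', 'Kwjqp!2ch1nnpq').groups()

The match spans [0:14] → 'Kwjqp!2ch1nnpq'.
Captured: group 1 = 'q'.

('q',)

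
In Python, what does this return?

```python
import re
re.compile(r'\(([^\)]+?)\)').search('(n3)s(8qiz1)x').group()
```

`re.search` scans for the first position where the pattern succeeds.
The match spans [0:4] → '(n3)'.
Captured: group 1 = 'n3'.

'(n3)'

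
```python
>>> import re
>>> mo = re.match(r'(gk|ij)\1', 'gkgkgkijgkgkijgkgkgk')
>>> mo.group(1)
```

'gk'

After group 1 captures some text, `\1` only succeeds where that same text appears again.
With `match`, the pattern is implicitly anchored at the beginning.
The match spans [0:4] → 'gkgk'.
Captured: group 1 = 'gk'.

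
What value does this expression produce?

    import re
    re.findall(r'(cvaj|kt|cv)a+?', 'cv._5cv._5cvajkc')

Because there's exactly one group, `findall` drops the full match and keeps group 1 from the one hit.

['cv']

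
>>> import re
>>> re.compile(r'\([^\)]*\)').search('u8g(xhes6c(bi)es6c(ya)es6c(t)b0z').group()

The match spans [3:14] → '(xhes6c(bi)'.

'(xhes6c(bi)'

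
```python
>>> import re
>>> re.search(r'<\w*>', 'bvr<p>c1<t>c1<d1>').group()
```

The match spans [3:6] → '<p>'.

'<p>'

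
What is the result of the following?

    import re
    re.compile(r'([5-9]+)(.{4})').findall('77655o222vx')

[('77655', 'o222')]

Multiple groups make `findall` return tuples — one 2-tuple for the one match.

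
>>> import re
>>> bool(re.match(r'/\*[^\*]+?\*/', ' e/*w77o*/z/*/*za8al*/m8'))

False

`re.match` only tries the pattern at the start of the string.
Here position 0 doesn't satisfy it, so the call returns None, and `bool(None)` is False.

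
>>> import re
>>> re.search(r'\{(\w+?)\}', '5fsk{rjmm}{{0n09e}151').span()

(4, 10)

The match spans [4:10] → '{rjmm}'.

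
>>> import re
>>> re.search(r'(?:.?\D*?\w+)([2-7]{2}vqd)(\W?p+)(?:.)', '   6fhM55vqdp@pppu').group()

'   6fhM55vqdp@'

Pattern: optionally any character, then zero or more of a non-digit (lazy), then one or more of a word character (non-capturing group); then exactly 2 of a character in [2-7], then the literal 'vqd' (captured); then optionally a non-word character, then one or more of a literal 'p' (captured); then any character (non-capturing group).
`re.search` tries every starting position until one works.
The match spans [0:14] → '   6fhM55vqdp@'.
Captured: group 1 = '55vqd', group 2 = 'p'.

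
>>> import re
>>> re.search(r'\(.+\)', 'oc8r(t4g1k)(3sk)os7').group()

`re.search` scans for the first position where the pattern succeeds.
The match spans [4:16] → '(t4g1k)(3sk)'.

'(t4g1k)(3sk)'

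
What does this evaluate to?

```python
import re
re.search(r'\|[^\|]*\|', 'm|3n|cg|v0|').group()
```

'|3n|'

`re.search` scans for the first position where the pattern succeeds.
The match spans [1:5] → '|3n|'.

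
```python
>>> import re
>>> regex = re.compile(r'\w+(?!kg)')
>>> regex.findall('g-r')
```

The negative lookaround is zero-width — it rules out positions where the adjacent text would match, without consuming anything.
Matches: at [0:1] → 'g'; at [2:3] → 'r'.
With no groups in the pattern, `findall` gives back each whole match — 2 here.

['g', 'r']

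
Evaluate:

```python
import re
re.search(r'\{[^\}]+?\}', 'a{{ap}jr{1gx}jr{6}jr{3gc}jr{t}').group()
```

`re.search` scans for the first position where the pattern succeeds.
The match spans [1:6] → '{{ap}'.

'{{ap}'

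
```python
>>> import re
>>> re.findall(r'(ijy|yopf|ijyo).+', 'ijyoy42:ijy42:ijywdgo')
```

The regex engine tests alternatives in the order written; an earlier branch that matches wins even if a later one would match more.
One capturing group, so `findall` returns just the captured substring from the one match — 1 in all.

['ijy']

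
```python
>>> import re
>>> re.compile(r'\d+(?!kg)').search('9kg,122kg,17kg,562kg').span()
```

Because the assertion is negative and zero-width, positions next to the forbidden text are skipped.
`search` walks the string left to right and returns the first match it finds.
The match spans [4:6] → '12'.

(4, 6)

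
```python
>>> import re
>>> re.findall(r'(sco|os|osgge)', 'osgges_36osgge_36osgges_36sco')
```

`|` is ordered: at each position the engine commits to the first alternative that works.
Walking the string: at [0:2] match 'os', group 1 = 'os'; at [9:11] match 'os', group 1 = 'os'; at [17:19] match 'os', group 1 = 'os'; at [26:29] match 'sco', group 1 = 'sco'.
With a single group, `findall` returns only what that group captured — 4 items.

['os', 'os', 'os', 'sco']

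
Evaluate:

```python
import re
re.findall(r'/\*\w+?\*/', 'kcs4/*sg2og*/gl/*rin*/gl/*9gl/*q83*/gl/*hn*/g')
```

No capturing groups, so `findall` returns the 4 full match strings.

['/*sg2og*/', '/*rin*/', '/*q83*/', '/*hn*/']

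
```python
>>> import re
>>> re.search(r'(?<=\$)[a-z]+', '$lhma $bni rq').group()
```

The lookaround is zero-width — it requires the adjacent text to match without consuming it, so the asserted text isn't part of the match.
`search` walks the string left to right and returns the first match it finds.
The match spans [1:5] → 'lhma'.

'lhma'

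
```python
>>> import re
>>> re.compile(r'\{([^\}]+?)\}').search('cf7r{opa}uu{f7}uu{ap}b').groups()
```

Unlike `match`, `search` isn't anchored — it looks for the pattern anywhere in the string.
The match spans [4:9] → '{opa}'.
Captured: group 1 = 'opa'.

('opa',)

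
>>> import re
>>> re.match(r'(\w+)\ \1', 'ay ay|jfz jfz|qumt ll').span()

(0, 5)

`\1` has to match the exact text group 1 already captured.
`re.match` won't scan ahead — the pattern has to work from the very first character.
The match spans [0:5] → 'ay ay'.
Captured: group 1 = 'ay'.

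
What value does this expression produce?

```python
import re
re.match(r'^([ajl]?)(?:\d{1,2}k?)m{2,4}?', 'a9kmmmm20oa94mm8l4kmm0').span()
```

`match` is anchored at position 0; if the pattern doesn't fit there, it returns None.
The match spans [0:5] → 'a9kmm'.

(0, 5)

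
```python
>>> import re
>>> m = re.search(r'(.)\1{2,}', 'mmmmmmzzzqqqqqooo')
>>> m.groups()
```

`\1` has to match the exact text group 1 already captured.
Unlike `match`, `search` isn't anchored — it looks for the pattern anywhere in the string.
The match spans [0:6] → 'mmmmmm'.
Captured: group 1 = 'm'.

('m',)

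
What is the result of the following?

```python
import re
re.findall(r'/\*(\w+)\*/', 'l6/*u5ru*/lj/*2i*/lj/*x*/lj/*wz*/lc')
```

One capturing group, so `findall` returns just the captured substring from each match — 4 in all.

['u5ru', '2i', 'x', 'wz']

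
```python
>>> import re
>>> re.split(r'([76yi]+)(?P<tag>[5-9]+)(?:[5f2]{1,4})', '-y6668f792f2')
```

['-', 'y666', '8', '', '7', '9', '']

Pattern: one or more of one of [76yi] (captured); then one or more of a character in [5-9] (captured as 'tag'); then 1 to 4 of one of [5f2] (non-capturing group).
Matches to split on: at [1:7] → 'y6668f'; at [7:12] → '792f2'.
`re.split` interleaves the captured-group text with the surrounding fragments.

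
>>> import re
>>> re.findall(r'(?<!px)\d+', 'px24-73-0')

['4', '73', '0']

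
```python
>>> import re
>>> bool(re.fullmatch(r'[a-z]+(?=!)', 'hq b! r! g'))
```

False

The lookaround is zero-width — it requires the adjacent text to match without consuming it, so the asserted text isn't part of the match.
`fullmatch` succeeds only if the pattern covers the string from start to end.
Here the string isn't matched end-to-end, so the call returns None, and `bool(None)` is False.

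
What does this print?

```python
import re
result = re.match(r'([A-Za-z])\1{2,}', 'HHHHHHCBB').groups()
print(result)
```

('H',)

After group 1 captures some text, `\1` only succeeds where that same text appears again.
With `match`, the pattern is implicitly anchored at the beginning.
The match spans [0:6] → 'HHHHHH'.
Captured: group 1 = 'H'.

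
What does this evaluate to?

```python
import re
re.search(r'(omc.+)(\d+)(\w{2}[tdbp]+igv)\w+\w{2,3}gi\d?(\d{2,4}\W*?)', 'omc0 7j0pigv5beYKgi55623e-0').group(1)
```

'omc0 '

The match spans [0:24] → 'omc0 7j0pigv5beYKgi55623'.
Captured: group 1 = 'omc0 ', group 2 = '7', group 3 = 'j0pigv', group 4 = '5623'.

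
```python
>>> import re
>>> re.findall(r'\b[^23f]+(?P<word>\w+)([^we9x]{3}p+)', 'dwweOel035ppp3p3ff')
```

[('35p', 'pp3p')]

The pattern matches a word boundary (`\b`, zero-width); then one or more of any character except [23f]; then one or more of a word character (captured as 'word'); then exactly 3 of any character except [we9x], then one or more of a literal 'p' (captured).
Matches: at [0:15] match 'dwweOel035ppp3p', groups = ('35p', 'pp3p').
Multiple groups make `findall` return tuples — one 2-tuple for the one match.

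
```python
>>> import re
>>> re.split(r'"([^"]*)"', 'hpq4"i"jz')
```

['hpq4', 'i', 'jz']

Matches to split on: at [4:7] → '"i"'.
With a capturing group present, the delimiter's captured portion is kept in the result list.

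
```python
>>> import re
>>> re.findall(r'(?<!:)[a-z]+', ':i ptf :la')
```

The negative lookaround is zero-width — it rules out positions where the adjacent text would match, without consuming anything.
No capturing groups, so `findall` returns the 2 full match strings.

['ptf', 'a']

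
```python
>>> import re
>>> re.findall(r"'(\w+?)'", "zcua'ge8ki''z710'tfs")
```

['ge8ki', 'z710']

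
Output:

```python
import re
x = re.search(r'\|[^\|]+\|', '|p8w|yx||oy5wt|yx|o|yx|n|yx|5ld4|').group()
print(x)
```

|p8w|

`search` walks the string left to right and returns the first match it finds.
The match spans [0:5] → '|p8w|'.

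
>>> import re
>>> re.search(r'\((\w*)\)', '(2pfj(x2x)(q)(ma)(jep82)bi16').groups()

('x2x',)

The match spans [5:10] → '(x2x)'.
Captured: group 1 = 'x2x'.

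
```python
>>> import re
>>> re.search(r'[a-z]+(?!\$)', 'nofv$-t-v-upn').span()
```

(0, 3)

Because the assertion is negative and zero-width, positions next to the forbidden text are skipped.
The match spans [0:3] → 'nof'.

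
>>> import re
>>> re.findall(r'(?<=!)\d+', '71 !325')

['325']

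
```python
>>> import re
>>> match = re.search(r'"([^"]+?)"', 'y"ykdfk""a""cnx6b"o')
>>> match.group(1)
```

'ykdfk'

Unlike `match`, `search` isn't anchored — it looks for the pattern anywhere in the string.
The match spans [1:8] → '"ykdfk"'.
Captured: group 1 = 'ykdfk'.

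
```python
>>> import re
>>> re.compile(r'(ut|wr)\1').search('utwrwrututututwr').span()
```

`\1` has to match the exact text group 1 already captured.
The match spans [2:6] → 'wrwr'.

(2, 6)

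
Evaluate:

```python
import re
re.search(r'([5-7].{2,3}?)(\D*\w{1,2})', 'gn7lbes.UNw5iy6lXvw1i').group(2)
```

'es.UNw5i'

The match spans [2:13] → '7lbes.UNw5i'.
Captured: group 1 = '7lb', group 2 = 'es.UNw5i'.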